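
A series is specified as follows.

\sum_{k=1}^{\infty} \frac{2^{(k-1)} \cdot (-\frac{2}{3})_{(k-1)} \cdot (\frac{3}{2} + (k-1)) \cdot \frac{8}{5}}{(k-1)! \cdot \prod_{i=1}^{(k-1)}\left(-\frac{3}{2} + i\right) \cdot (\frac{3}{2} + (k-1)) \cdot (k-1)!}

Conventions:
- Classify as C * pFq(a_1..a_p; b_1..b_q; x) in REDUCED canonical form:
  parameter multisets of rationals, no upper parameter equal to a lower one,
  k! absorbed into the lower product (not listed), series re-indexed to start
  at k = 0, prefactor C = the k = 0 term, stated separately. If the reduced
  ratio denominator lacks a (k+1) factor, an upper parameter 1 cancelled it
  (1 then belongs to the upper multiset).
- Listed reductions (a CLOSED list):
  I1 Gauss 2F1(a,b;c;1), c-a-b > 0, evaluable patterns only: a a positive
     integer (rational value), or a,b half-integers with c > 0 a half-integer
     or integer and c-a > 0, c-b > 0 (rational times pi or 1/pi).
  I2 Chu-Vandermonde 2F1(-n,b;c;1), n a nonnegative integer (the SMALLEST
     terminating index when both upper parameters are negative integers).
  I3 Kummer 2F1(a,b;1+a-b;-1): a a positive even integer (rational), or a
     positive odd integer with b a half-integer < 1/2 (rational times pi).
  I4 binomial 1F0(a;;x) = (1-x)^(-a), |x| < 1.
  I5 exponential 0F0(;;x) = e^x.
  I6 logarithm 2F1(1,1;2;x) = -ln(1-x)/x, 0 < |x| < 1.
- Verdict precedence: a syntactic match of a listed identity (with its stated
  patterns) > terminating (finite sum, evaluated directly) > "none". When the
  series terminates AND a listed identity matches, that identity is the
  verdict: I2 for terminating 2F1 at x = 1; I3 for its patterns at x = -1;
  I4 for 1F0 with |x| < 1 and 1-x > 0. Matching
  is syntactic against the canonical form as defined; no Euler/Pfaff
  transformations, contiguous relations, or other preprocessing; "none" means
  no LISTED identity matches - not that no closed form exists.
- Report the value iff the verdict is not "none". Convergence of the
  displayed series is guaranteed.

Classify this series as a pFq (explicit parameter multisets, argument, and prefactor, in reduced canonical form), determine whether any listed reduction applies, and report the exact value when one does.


Prefactor \frac{8}{5}, argument 2: 1F2 with upper {-\frac{2}{3}} over lower {-\frac{1}{2}, 1}. Verdict: none - this 1F2 at x = 2 matches no listed pattern, and upper {-\frac{2}{3}} holds no stopper.

Key step: x = 2 and the denominator's factorial ratio (C = 8/5) is a lower Pochhammer.
Ratio: r(k) = 2 * (k-\frac{2}{3}) / [(k-\frac{1}{2}) (k+1) (k+1)] - rational in k, leading ratio 2; with t_0 = \frac{8}{5}, classification follows.


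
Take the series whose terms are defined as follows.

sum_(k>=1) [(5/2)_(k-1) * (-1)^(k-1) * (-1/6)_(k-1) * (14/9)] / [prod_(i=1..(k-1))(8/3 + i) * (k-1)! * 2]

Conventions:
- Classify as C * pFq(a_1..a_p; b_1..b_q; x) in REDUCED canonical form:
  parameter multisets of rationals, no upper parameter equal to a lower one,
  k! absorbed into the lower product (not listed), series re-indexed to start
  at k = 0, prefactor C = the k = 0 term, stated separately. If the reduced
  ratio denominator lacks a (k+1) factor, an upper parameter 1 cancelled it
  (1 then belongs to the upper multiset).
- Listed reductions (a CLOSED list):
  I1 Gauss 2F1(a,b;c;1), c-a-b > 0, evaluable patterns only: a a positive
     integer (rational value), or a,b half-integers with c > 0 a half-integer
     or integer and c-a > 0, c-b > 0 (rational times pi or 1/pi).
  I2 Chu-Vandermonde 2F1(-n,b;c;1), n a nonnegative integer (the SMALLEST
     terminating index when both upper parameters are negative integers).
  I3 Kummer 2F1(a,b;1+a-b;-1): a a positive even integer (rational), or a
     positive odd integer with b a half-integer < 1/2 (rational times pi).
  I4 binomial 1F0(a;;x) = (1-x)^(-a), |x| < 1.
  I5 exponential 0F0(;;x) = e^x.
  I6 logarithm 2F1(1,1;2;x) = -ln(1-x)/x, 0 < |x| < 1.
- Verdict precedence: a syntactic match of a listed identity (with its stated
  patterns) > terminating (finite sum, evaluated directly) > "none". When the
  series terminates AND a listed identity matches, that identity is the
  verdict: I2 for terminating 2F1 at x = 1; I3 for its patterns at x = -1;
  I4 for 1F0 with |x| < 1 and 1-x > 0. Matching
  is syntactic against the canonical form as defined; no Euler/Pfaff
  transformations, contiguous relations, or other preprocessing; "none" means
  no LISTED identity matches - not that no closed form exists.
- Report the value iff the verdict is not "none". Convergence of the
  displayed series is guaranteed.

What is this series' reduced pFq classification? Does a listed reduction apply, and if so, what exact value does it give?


This is 7/9 * 2F1(-1/6, 5/2; 11/3; -1) in reduced canonical form. Verdict: none here - no I1-I6 shape fits x = -1 with lower {11/3}.

Key observation: with t_0 = 7/9, the lower running product (C = 7/9, x = -1) is a rising factorial.
Consecutive-term ratio: r(k) = (-1) * (k-1/6) (k+5/2) / [(k+11/3) (k+1)] ; factor over Q: parameters, x = (-1), and C = 7/9.


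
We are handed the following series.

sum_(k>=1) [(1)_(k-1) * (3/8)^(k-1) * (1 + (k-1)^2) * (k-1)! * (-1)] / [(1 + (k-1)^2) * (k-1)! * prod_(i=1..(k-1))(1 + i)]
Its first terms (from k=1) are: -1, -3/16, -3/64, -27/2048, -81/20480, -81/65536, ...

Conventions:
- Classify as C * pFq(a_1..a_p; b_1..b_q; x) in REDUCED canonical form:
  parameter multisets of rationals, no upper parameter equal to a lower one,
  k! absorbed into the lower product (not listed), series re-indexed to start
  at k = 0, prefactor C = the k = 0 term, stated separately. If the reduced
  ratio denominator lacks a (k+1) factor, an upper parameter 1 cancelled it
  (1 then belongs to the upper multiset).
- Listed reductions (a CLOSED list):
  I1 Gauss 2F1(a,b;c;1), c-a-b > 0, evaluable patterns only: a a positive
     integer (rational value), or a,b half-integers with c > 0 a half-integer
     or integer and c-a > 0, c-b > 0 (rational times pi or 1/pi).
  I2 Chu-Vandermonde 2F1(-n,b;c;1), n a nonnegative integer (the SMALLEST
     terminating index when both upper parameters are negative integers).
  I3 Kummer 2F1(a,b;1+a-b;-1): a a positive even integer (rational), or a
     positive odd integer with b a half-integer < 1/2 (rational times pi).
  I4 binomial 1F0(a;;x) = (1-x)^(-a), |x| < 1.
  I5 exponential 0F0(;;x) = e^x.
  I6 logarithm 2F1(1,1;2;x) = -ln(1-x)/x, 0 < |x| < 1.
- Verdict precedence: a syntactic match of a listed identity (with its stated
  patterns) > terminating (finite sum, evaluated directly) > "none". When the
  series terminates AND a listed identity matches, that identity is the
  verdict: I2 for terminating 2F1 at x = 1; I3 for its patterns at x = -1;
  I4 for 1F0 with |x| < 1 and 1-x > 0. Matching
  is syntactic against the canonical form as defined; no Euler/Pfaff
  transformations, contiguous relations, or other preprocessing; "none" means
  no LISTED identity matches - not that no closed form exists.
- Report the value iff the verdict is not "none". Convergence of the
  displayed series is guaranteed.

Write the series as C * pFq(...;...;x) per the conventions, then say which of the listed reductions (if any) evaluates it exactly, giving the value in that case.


Canonical form: C = -1 times 2F1 with upper {1, 1}, lower {2}, x = 3/8. Verdict at x = 3/8: the logarithmic series (I6) matches (the logarithm: parameters (1,1;2), x = 3/8). Value: (8/3) * ln(5/8).

First insight: t_0 = -1 here, and k^2 + 1 divides numerator and denominator alike; prefactor -1 after cancelling.
Adjacent-term ratio: r(k) = (3/8) * (k+1) (k+1) / [(k+2) (k+1)] - rational in k, leading ratio (3/8); with t_0 = -1, classification follows.


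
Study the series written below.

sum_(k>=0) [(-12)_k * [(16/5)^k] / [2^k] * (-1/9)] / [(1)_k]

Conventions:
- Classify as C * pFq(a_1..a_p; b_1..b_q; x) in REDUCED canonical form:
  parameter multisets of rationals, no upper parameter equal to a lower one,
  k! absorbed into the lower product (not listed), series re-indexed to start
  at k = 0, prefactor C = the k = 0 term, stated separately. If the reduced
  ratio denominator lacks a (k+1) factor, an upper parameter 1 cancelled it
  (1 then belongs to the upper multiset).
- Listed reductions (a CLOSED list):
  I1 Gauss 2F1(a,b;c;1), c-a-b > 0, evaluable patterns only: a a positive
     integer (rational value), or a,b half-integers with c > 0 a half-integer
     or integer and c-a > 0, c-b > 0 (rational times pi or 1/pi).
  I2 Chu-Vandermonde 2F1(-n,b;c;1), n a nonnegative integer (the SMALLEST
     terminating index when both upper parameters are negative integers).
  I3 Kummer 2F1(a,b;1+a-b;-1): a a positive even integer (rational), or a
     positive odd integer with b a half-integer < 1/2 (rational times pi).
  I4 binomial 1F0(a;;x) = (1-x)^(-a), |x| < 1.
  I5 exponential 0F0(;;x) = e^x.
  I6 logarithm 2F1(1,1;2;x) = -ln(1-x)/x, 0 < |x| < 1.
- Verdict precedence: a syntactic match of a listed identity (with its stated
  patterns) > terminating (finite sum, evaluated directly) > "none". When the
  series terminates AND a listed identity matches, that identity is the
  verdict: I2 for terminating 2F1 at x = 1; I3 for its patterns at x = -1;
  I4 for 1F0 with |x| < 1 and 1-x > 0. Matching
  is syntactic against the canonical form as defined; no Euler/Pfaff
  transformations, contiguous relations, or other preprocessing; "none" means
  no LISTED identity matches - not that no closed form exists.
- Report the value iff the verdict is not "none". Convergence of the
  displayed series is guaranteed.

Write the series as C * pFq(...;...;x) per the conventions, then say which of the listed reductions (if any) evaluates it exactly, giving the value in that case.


x = 8/5 here; the reduced form reads 1F0, upper {-12}, lower {-}, C = -1/9. Verdict: terminating - no listed pattern fits, but -12 in the upper list cuts the series at k = 12; direct evaluation. Sum: -59049/244140625.

Key observation: t_0 = -1/9 here, and (1)_k (prefactor -1/9) is k! itself.
Adjacent-term ratio: r(k) = (8/5) * (k-12) / [(k+1)] ; factor over Q: parameters, x = (8/5), and C = -1/9.


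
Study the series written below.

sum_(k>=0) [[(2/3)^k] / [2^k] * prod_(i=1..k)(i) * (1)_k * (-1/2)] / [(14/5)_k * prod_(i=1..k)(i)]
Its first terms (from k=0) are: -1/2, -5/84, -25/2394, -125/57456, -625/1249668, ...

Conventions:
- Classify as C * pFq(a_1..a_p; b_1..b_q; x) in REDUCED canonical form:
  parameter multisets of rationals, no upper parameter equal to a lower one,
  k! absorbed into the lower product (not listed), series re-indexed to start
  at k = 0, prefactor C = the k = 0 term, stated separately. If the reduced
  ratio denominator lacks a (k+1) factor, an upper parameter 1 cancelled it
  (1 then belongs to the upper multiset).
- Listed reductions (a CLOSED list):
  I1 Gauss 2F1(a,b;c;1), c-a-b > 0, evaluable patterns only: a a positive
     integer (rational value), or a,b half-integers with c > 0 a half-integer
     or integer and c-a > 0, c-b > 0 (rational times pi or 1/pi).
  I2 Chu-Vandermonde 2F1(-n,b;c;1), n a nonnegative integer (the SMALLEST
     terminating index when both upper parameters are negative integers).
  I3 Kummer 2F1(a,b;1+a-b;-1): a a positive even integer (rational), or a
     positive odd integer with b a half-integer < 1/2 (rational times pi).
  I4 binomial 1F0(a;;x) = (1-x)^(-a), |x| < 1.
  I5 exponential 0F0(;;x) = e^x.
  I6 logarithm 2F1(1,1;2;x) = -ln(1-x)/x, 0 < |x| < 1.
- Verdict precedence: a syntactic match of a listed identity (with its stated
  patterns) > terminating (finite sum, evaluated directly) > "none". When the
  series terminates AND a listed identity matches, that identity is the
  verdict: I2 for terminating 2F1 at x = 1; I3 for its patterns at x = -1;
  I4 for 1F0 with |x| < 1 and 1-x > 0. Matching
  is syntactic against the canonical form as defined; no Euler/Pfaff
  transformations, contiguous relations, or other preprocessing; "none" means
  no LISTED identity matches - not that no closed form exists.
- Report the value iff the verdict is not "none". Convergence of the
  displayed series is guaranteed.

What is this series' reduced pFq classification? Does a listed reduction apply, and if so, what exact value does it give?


With C = -1/2: the canonical form is 2F1(1, 1; 14/5; 1/3). Verdict: none. Every listed pattern misses the 2F1 form at 1/3, upper {1, 1}.

Key step: from the first term -1/2: the running product (C = -1/2, x = 1/3) telescopes to a rising factorial.
Consecutive-term ratio: r(k) = (1/3) * (k+1) (k+1) / [(k+14/5) (k+1)] ; factor over Q: parameters, x = (1/3), and C = -1/2.


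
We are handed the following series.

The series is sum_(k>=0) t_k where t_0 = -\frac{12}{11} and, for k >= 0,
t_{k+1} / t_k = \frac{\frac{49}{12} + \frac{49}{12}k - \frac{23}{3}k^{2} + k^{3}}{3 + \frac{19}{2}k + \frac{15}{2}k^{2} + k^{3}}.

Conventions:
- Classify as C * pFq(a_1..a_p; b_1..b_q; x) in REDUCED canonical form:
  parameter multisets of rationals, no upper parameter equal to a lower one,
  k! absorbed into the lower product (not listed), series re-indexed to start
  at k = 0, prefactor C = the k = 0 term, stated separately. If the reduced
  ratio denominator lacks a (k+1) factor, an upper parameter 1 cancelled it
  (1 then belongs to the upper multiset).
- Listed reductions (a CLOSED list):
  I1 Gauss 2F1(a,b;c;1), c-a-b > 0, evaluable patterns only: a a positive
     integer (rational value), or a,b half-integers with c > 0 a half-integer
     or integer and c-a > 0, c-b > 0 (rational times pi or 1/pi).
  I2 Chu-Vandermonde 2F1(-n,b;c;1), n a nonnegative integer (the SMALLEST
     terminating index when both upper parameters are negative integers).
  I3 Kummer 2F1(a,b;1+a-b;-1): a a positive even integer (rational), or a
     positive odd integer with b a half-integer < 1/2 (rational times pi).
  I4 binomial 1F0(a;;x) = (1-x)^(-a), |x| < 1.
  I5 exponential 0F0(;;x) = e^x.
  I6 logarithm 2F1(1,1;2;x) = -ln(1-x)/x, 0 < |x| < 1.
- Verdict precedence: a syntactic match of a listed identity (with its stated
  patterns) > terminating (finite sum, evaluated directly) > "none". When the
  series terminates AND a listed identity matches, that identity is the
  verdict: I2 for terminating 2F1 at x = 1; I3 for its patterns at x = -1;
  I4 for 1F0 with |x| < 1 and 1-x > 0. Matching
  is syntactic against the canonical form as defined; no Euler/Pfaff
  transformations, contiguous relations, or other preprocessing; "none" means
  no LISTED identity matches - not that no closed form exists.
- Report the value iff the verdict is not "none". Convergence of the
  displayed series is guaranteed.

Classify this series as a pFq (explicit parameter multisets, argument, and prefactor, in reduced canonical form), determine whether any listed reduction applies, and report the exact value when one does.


At argument 1: a 2F1 with upper {-7, -\frac{7}{6}}, lower {6}, scaled by C = -\frac{12}{11}. Verdict: Chu-Vandermonde (I2) fires (terminating 2F1 at x = 1 with n = 7, b = -7/6, c = 6). Sum: -\frac{7094488429}{2660511744}.

Structural cue: from the first term -\frac{12}{11}: the expanded ratio factors over Q; C = -12/11, roots give parameters.
Ratio: r(k) = 1 * (k-7) (k-\frac{7}{6}) / [(k+6) (k+1)] - rational in k. x = 1; t_0 = -\frac{12}{11}; negate the roots.


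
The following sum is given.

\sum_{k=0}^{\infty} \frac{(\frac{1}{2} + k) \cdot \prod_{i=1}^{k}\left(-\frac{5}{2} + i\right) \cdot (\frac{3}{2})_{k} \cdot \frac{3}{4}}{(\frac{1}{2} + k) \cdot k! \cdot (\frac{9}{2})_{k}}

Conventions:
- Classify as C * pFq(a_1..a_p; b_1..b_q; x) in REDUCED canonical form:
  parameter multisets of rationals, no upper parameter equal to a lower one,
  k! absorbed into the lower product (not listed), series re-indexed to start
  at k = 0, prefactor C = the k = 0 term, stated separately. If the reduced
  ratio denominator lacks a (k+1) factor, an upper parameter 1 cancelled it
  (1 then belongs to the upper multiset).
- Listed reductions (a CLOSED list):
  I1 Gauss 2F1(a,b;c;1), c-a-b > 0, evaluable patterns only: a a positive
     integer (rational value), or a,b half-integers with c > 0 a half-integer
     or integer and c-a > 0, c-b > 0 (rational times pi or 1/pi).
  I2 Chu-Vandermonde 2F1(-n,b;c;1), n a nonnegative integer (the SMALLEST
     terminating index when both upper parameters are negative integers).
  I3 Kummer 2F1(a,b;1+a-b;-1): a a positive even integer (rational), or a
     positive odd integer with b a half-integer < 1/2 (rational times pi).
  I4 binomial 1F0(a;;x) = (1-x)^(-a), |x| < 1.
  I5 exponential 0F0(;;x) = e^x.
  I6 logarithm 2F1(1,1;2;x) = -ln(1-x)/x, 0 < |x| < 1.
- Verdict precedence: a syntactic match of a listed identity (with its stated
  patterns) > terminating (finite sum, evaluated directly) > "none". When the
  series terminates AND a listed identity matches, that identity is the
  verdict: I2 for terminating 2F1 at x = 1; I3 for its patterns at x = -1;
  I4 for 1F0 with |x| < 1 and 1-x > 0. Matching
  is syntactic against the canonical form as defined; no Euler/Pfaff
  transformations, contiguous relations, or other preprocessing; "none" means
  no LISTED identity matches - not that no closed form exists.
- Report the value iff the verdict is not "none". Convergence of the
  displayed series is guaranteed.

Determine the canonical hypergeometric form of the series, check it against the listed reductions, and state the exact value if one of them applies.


Structural cue: t_0 being \frac{3}{4}, k + 1/2 divides numerator and denominator alike; C = 3/4, x = 1 after cancelling.
Term ratio: r(k) = 1 * (k-\frac{3}{2}) (k+\frac{3}{2}) / [(k+\frac{9}{2}) (k+1)] - rational in k, leading ratio 1; with t_0 = \frac{3}{4}, classification follows.

At argument 1: a 2F1 with upper {-\frac{3}{2}, \frac{3}{2}}, lower {\frac{9}{2}}, scaled by C = \frac{3}{4}. Verdict at x = 1: Gauss's theorem I1 (half-integer case) matches (x = 1; upper {-\frac{3}{2}, \frac{3}{2}} half-integers, c = \frac{9}{2} in the evaluable pattern). Its exact value is \frac{2205}{16384} \cdot \pi.


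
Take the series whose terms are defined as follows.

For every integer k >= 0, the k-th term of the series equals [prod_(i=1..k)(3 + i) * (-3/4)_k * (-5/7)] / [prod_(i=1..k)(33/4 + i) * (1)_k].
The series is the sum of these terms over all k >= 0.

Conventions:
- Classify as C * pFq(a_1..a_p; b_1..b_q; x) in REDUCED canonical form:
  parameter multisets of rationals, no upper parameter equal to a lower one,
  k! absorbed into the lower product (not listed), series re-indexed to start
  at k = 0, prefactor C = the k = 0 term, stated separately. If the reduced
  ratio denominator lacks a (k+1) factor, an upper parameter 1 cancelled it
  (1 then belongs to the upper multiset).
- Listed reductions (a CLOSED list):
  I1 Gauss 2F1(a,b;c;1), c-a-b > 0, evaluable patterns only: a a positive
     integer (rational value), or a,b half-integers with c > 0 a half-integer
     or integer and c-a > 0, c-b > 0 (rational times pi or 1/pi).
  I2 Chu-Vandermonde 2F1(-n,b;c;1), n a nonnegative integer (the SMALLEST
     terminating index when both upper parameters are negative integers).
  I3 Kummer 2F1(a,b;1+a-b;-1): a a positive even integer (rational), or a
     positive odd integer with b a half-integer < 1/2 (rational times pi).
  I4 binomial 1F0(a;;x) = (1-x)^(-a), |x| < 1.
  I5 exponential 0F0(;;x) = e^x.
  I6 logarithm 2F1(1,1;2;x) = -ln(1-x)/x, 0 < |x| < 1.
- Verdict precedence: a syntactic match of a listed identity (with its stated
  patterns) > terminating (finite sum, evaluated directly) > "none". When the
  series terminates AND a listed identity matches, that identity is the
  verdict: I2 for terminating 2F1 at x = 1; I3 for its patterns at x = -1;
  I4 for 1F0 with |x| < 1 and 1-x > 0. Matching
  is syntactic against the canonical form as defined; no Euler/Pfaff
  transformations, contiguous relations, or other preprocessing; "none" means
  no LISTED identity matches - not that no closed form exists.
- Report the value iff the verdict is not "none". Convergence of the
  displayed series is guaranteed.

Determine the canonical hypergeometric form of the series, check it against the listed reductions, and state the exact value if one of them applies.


With C = -5/7: the canonical form is 2F1(-3/4, 4; 37/4; 1). Verdict: the Gauss summation I1 applies (x = 1: the Gamma ratio telescopes since c-a-b = 6 > 0 and a = 4 in Z>0). Exact value: -39875/86016.

Structural cue: x = 1 and the lower running product (C = -5/7) is a rising factorial.
Adjacent-term ratio: r(k) = 1 * (k-3/4) (k+4) / [(k+37/4) (k+1)] - rational; roots negated = parameters, x = 1, C = -5/7.


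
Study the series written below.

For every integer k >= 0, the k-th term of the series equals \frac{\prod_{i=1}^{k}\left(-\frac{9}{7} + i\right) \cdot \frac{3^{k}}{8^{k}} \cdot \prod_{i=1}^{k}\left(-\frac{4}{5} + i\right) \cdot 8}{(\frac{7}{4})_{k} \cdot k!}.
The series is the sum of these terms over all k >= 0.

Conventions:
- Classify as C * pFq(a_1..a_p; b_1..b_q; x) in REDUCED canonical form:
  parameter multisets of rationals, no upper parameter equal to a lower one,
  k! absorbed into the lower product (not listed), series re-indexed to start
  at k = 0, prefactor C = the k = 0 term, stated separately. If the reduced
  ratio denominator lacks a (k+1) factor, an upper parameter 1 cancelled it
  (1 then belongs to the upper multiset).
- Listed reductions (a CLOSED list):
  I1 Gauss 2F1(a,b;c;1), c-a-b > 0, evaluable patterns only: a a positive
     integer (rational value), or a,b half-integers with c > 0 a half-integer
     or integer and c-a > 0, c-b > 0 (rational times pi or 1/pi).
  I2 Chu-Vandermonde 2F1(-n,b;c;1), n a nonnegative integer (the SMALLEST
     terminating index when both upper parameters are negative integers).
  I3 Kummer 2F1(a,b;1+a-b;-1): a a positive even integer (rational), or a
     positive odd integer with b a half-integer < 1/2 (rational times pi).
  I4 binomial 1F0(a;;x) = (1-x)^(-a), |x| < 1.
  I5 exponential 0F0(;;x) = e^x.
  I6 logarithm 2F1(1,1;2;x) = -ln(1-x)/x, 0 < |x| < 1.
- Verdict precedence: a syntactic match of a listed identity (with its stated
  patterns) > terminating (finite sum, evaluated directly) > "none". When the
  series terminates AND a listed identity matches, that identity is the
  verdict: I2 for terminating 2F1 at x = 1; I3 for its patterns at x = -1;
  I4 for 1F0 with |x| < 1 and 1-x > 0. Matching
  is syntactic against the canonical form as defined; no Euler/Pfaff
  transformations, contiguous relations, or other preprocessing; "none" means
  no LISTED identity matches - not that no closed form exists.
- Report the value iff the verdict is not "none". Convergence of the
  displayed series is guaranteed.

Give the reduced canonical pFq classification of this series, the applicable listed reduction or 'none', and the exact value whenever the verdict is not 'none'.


At argument \frac{3}{8}: a 2F1 with upper {-\frac{2}{7}, \frac{1}{5}}, lower {\frac{7}{4}}, scaled by C = 8. Verdict: none - at argument \frac{3}{8} the multisets {-\frac{2}{7}, \frac{1}{5}} ; {\frac{7}{4}} match no listed identity.

Key observation: t_0 = 8 here, and the running product (C = 8) telescopes to a rising factorial.
Consecutive-term ratio: r(k) = \frac{3}{8} * (k-\frac{2}{7}) (k+\frac{1}{5}) / [(k+\frac{7}{4}) (k+1)] - poly over poly, x = \frac{3}{8} from leading terms; C = 8 at k = 0.


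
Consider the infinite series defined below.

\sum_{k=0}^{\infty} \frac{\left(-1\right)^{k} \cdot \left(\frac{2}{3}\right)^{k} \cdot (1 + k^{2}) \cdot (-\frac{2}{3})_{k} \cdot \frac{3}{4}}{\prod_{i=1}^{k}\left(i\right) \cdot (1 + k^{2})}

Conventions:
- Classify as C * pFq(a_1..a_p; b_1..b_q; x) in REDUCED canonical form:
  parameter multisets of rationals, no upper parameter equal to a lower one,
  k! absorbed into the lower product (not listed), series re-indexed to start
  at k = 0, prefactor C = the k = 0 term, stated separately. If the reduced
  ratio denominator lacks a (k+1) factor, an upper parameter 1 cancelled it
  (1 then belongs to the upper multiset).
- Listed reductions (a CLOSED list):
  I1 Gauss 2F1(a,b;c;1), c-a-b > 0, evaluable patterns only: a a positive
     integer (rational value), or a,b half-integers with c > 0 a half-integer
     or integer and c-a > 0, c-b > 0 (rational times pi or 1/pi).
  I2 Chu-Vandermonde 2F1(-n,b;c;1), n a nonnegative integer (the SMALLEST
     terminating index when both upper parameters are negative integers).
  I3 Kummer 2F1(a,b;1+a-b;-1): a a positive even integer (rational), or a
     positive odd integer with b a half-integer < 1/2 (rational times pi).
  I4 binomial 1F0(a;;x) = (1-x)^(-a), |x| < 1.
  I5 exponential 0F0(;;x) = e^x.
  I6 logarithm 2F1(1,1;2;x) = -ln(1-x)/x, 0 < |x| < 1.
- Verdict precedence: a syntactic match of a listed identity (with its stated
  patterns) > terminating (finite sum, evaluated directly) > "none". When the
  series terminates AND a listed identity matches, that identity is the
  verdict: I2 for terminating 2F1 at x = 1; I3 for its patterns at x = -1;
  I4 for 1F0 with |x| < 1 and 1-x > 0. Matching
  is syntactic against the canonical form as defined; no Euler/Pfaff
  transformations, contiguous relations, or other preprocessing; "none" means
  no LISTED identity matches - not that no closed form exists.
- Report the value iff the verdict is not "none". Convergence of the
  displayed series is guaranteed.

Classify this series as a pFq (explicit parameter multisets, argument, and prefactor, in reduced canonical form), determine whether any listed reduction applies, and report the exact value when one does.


With C = \frac{3}{4}: the canonical form is 1F0(-\frac{2}{3}; -; -\frac{2}{3}). Verdict at x = -\frac{2}{3}: binomial (I4) matches (the 1F0 binomial series: exponent 2/3, x = -\frac{2}{3}). Sum: \frac{3}{4} \cdot \left(\frac{5}{3}\right)^{\frac{2}{3}}.

Key observation: t_0 being \frac{3}{4}, the product of the first k integers (prefactor 3/4) is k!.
Adjacent-term ratio: r(k) = -\frac{2}{3} * (k-\frac{2}{3}) / [(k+1)] - rational in k, leading ratio -\frac{2}{3}; with t_0 = \frac{3}{4}, classification follows.


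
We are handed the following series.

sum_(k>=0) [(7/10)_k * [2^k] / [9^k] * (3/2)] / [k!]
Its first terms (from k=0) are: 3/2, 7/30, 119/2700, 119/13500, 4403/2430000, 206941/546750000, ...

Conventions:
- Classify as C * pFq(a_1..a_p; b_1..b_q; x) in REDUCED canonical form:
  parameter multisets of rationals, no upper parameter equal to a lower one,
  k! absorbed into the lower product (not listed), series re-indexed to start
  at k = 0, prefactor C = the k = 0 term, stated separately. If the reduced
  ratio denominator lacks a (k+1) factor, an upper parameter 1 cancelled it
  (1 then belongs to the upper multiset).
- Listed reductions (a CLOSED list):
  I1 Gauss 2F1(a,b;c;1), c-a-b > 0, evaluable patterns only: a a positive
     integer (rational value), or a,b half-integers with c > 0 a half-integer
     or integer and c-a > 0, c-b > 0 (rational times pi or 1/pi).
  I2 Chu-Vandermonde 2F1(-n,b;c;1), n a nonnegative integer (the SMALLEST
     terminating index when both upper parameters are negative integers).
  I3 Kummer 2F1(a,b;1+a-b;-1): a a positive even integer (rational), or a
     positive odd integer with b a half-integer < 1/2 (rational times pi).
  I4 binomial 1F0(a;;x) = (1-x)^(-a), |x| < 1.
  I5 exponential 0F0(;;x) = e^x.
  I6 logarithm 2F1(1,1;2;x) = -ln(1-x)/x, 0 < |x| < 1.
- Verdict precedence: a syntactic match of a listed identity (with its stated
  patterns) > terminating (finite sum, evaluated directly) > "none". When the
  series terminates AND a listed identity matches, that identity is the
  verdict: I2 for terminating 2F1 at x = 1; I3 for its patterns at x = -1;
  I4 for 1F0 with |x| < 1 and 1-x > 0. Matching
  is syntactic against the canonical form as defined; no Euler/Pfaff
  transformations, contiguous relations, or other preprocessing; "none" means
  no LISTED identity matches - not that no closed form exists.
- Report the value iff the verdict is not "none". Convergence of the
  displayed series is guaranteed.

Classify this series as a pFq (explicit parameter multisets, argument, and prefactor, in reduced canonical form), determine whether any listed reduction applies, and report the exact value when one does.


Reduced: x = 2/9, 1F0, upper = {7/10}, lower = {-}, C = 3/2. Verdict: this is the binomial series (I4) (the 1F0 binomial series: exponent -7/10, x = 2/9). Value: (3/2) * (7/9)^(-7/10).

Key step: x = (2/9) and the two geometric factors (C = 3/2) combine into one argument.
Term ratio: r(k) = (2/9) * (k+7/10) / [(k+1)] - poly over poly, x = (2/9) from leading terms; C = 3/2 at k = 0.


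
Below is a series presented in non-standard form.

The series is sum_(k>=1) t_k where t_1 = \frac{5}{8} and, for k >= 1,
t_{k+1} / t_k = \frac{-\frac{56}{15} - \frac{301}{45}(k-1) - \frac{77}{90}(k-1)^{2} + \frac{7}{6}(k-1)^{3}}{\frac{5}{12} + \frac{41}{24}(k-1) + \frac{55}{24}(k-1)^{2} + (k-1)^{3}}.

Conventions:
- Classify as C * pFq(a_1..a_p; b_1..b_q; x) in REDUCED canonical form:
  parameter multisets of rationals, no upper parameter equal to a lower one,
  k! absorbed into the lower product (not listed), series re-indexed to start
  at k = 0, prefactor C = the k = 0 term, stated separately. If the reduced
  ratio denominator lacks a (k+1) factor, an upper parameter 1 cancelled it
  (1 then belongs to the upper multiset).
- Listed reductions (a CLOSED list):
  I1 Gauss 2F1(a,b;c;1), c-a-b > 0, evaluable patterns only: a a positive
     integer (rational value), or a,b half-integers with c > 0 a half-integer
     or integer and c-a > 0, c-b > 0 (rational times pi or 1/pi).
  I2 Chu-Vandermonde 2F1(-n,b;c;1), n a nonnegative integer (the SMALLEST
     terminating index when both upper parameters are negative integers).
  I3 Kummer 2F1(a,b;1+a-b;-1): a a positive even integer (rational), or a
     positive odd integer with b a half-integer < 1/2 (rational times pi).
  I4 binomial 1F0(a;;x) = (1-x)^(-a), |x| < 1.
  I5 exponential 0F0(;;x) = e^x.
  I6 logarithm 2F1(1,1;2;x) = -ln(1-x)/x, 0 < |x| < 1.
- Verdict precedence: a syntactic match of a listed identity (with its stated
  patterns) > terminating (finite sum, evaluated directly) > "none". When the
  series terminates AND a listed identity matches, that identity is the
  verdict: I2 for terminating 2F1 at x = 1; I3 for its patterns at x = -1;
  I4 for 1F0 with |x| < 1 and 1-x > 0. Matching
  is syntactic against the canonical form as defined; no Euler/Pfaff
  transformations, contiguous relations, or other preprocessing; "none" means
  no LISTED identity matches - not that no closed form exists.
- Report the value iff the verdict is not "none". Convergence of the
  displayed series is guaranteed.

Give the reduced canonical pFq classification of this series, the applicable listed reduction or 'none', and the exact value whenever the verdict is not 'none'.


Reduced: x = \frac{7}{6}, 2F1, upper = {-3, \frac{8}{5}}, lower = {\frac{5}{8}}, C = \frac{5}{8}. Verdict: terminating - upper parameter -3 makes this a finite sum (last index 3), evaluated exactly. Value: -\frac{871}{9000}.

Structural cue: with t_0 = \frac{5}{8}, the ratio is unreduced: k + 2/3 divides both sides (C = 5/8).
Term ratio: r(k) = \frac{7}{6} * (k-3) (k+\frac{8}{5}) / [(k+\frac{5}{8}) (k+1)] - rational; roots negated = parameters, x = \frac{7}{6}, C = \frac{5}{8}.


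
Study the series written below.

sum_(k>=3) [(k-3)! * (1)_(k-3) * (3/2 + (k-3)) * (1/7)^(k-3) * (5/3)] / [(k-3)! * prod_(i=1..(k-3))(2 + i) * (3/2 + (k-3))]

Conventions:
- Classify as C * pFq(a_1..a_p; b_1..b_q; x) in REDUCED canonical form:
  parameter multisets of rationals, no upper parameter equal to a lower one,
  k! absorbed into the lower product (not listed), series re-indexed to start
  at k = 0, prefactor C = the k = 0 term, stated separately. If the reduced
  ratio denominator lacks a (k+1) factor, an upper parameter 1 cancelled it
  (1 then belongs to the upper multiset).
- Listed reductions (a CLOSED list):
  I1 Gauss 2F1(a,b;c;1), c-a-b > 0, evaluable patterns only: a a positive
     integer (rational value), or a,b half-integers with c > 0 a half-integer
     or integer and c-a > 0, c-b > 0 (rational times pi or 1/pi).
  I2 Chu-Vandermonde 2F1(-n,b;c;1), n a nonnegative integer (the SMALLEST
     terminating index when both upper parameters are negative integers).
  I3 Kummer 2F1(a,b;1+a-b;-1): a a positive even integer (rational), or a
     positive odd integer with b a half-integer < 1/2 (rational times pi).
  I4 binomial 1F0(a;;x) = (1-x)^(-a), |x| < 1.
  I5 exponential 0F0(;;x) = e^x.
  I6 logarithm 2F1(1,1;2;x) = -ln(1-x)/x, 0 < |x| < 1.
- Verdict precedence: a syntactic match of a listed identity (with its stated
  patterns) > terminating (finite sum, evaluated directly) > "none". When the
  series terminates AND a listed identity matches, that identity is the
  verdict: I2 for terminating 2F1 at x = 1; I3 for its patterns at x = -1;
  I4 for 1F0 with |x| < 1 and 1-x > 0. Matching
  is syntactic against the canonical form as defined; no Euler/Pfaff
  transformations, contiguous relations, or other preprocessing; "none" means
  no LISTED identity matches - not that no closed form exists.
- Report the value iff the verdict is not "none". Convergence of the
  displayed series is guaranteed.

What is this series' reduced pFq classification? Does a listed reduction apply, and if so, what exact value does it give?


Classification (C = 5/3): 2F1 with upper {1, 1}, lower {3}, argument x = 1/7. Verdict: none. A 2F1 with upper {1, 1} fits none of I1-I6 at x = 1/7; the sum runs forever.

Structural cue: t_0 = 5/3 here, and the factorial ratio (C = 5/3) (k+a-1)!/(a-1)! is a rising factorial (a)_k.
Term ratio: r(k) = (1/7) * (k+1) (k+1) / [(k+3) (k+1)] - rational in k. x = (1/7); t_0 = 5/3; negate the roots.


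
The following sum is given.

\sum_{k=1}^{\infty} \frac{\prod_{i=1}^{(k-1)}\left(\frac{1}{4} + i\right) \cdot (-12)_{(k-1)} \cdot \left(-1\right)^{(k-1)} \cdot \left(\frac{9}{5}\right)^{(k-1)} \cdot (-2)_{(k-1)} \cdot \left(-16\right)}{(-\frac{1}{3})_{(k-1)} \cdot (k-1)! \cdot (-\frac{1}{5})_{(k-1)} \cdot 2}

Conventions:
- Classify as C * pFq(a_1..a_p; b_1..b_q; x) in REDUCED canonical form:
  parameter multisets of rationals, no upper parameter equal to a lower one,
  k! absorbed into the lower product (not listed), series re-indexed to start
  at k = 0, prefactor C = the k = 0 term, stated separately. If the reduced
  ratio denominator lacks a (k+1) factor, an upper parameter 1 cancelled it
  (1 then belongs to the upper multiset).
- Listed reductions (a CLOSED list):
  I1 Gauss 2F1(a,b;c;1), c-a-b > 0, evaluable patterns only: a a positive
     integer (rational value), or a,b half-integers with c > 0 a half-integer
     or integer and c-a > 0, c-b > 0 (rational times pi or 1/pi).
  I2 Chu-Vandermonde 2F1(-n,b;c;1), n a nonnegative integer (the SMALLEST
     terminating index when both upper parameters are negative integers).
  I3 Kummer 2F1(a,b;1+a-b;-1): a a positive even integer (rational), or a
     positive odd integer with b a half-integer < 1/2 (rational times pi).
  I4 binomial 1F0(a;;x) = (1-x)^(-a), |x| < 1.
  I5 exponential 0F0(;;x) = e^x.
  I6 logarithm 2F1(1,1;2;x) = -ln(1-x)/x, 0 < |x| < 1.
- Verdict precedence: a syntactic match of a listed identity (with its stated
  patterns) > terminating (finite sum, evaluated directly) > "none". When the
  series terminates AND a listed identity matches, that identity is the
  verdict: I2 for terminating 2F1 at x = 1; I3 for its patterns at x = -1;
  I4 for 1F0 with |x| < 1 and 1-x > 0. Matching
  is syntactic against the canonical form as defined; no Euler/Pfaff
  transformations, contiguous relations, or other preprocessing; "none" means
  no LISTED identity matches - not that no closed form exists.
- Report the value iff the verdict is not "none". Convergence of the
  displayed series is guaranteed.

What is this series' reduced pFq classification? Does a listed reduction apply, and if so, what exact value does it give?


Structural cue: t_0 being -8, the constant factors (prefactor -8) combine into one prefactor.
Consecutive-term ratio: r(k) = -\frac{9}{5} * (k-12) (k-2) (k+\frac{5}{4}) / [(k-\frac{1}{3}) (k-\frac{1}{5}) (k+1)] ; factor over Q: parameters, x = -\frac{9}{5}, and C = -8.

x = -\frac{9}{5} here; the reduced form reads 3F2, upper {-12, -2, \frac{5}{4}}, lower {-\frac{1}{3}, -\frac{1}{5}}, C = -8. Verdict: terminating at k = 2: the factor (-2)_k kills every later term; summing the 3 survivors is exact. Value: -\frac{1056677}{4}.


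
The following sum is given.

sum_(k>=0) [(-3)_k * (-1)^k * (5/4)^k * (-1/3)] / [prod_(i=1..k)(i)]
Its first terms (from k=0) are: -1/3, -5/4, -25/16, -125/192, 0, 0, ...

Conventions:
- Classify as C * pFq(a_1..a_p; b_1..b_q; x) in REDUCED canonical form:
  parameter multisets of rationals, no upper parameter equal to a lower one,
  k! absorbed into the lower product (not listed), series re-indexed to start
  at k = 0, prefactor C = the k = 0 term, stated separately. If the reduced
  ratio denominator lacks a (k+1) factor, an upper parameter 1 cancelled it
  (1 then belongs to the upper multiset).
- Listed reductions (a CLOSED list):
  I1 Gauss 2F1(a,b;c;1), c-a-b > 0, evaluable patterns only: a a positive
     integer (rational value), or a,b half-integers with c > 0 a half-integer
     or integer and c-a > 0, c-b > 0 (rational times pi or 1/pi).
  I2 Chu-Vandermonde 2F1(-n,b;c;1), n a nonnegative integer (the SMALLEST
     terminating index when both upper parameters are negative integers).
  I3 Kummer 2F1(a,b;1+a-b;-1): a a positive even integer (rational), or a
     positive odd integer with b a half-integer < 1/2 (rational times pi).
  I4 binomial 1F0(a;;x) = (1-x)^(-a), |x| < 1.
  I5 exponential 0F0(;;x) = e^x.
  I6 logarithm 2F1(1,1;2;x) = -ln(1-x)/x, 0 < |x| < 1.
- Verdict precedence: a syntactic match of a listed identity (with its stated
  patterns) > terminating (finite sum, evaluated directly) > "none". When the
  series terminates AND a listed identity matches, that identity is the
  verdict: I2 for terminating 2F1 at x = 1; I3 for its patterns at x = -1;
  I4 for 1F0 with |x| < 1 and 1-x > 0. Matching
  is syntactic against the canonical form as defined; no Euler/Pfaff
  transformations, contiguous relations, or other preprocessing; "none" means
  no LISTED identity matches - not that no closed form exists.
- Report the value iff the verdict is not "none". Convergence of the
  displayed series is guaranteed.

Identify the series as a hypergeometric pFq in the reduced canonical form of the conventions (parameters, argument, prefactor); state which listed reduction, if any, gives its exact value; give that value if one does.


With C = -1/3: the canonical form is 1F0(-3; -; -5/4). Verdict: terminating - upper -3 stops the sum at k = 3; the 4 terms are added exactly. Its exact value is -243/64.

The tell: t_0 being -1/3, the (-1)^k factor (prefactor -1/3) folds into the argument's sign.
Adjacent-term ratio: r(k) = (-5/4) * (k-3) / [(k+1)] - rational in k. x = (-5/4); t_0 = -1/3; negate the roots.


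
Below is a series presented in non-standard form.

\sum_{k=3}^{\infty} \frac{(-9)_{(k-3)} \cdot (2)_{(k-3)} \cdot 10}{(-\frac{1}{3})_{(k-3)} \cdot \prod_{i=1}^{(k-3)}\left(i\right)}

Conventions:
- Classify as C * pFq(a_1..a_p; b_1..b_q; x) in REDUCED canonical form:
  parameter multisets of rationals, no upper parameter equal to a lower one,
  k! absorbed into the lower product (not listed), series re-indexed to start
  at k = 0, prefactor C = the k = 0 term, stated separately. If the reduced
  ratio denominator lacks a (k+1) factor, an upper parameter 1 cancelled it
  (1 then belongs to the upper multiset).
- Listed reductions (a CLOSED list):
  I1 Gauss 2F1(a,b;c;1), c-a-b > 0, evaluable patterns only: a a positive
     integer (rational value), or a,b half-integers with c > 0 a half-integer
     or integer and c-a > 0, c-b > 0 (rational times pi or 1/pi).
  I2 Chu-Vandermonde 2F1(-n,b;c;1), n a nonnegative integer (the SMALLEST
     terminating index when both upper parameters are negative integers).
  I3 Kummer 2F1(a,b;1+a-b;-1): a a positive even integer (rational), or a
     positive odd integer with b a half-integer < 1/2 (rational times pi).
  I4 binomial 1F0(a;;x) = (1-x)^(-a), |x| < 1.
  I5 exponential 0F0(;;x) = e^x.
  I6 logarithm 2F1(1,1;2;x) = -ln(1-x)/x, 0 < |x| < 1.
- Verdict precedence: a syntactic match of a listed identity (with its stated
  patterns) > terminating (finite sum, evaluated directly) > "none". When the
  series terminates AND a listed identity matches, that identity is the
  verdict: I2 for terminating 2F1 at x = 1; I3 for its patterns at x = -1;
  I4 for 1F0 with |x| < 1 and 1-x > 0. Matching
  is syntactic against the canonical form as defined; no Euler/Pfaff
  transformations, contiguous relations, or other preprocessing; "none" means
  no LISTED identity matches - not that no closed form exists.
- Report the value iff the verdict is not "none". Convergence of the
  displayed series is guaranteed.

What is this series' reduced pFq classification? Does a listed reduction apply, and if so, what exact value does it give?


x = 1 here; the reduced form reads 2F1, upper {-9, 2}, lower {-\frac{1}{3}}, C = 10. Verdict: the Chu-Vandermonde identity I2 applies (terminating 2F1 at x = 1 with n = 9, b = 2, c = -\frac{1}{3}). Sum: \frac{14}{23}.

Key step: t_0 = 10 here, and the product of the first k integers (C = 10, x = 1) is k!.
Ratio: r(k) = 1 * (k-9) (k+2) / [(k-\frac{1}{3}) (k+1)] - rational in k, leading ratio 1; with t_0 = 10, classification follows.
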